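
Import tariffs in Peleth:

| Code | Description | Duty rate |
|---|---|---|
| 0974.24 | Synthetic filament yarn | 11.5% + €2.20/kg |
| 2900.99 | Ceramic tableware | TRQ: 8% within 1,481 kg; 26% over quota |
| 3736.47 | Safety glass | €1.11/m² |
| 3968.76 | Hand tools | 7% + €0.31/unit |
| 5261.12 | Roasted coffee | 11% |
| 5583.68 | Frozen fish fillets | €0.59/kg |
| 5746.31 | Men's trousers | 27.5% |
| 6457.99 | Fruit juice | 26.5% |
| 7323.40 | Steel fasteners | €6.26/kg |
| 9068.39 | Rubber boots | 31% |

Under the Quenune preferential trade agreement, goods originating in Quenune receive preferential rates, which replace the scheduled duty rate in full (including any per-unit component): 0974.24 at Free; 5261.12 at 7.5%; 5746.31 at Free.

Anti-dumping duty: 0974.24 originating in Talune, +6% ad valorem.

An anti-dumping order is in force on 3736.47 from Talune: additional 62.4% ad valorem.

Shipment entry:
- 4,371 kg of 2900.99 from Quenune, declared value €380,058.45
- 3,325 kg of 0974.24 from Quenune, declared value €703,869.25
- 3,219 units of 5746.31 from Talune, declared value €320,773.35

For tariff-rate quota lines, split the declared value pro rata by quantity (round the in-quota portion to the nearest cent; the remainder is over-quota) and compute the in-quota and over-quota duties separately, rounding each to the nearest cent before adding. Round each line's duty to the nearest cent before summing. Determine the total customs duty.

€163,848.74

Line 1 (2900.99, Quenune, 4,371 kg, €380,058.45):
Code 2900.99 is under a tariff-rate quota (threshold 1,481 kg). In-quota: 1,481 kg at 8%; over-quota: 2,890 kg at 26%.
Pro-rata value split: in-quota = €380,058.45 × 1,481/4,371 = €128,772.95; over-quota = €380,058.45 − €128,772.95 = €251,285.50.
In-quota duty = €128,772.95 × 8% = €10,301.84. Over-quota duty = €251,285.50 × 26% = €65,334.23.
Line duty = €10,301.84 + €65,334.23 = €75,636.07.
Line 2 (0974.24, Quenune, 3,325 kg, €703,869.25):
Base rate for 0974.24 is 11.5% + €2.20/kg.
Origin Quenune qualifies under the Peleth–Quenune agreement and 0974.24 is covered: preferential rate Free applies instead.
The additional-duty order on 0974.24 targets Talune, not Quenune; it does not apply.
Duty = €703,869.25 × 0% = €0.00.
Line 3 (5746.31, Talune, 3,219 units, €320,773.35):
Base rate for 5746.31 is 27.5%.
5746.31 has an FTA preferential rate, but origin Talune is not Quenune; base rate stands.
Duty = €320,773.35 × 27.5% = €88,212.67.
Total = €75,636.07 + €0.00 + €88,212.67 = €163,848.74.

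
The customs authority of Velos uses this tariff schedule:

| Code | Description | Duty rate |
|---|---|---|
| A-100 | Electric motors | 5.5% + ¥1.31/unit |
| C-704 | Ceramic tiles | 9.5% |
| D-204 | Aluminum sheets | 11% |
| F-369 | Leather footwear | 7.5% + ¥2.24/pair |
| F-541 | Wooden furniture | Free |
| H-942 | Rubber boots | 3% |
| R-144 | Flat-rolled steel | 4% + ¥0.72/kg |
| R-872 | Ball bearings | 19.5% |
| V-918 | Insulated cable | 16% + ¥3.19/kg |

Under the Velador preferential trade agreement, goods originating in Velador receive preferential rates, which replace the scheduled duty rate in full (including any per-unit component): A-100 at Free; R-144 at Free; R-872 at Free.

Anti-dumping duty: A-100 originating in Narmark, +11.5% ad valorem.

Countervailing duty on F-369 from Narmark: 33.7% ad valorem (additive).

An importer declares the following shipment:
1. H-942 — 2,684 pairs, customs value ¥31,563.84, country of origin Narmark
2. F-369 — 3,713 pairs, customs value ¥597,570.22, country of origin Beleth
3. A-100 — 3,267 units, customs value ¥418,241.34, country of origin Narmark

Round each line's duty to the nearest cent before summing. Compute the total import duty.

Line 1 (H-942, Narmark, 2,684 pairs, ¥31,563.84):
Base rate for H-942 is 3%.
Duty = ¥31,563.84 × 3% = ¥946.92.
Line 2 (F-369, Beleth, 3,713 pairs, ¥597,570.22):
Base rate for F-369 is 7.5% + ¥2.24/pair.
The additional-duty order on F-369 targets Narmark, not Beleth; it does not apply.
Duty = ¥597,570.22 × 7.5% + 3,713 × ¥2.24 = ¥53,134.89.
Line 3 (A-100, Narmark, 3,267 units, ¥418,241.34):
Base rate for A-100 is 5.5% + ¥1.31/unit.
A-100 has an FTA preferential rate, but origin Narmark is not Velador; base rate stands.
Additional duty on A-100 from Narmark: +11.5%. Applied ad valorem rate: 5.5% + 11.5% = 17%.
Duty = ¥418,241.34 × 17% + 3,267 × ¥1.31 = ¥75,380.80.
Total = ¥946.92 + ¥53,134.89 + ¥75,380.80 = ¥129,462.61.

¥129,462.61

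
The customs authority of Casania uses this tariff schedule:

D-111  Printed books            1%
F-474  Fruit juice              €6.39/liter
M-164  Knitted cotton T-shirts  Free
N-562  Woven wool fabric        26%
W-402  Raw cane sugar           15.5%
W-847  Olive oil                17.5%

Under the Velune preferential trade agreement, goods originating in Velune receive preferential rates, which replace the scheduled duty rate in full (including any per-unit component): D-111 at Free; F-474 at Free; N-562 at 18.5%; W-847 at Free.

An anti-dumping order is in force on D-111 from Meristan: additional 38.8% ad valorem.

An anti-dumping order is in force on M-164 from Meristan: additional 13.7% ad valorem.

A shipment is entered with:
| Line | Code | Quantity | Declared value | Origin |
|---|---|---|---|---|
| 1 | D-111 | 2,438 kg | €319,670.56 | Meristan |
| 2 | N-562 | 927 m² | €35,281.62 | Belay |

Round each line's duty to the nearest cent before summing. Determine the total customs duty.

Line 1 (D-111, Meristan, 2,438 kg, €319,670.56):
Base rate for D-111 is 1%.
D-111 has an FTA preferential rate, but origin Meristan is not Velune; base rate stands.
Additional duty on D-111 from Meristan: +38.8%. Applied ad valorem rate: 1% + 38.8% = 39.8%.
Duty = €319,670.56 × 39.8% = €127,228.88.
Line 2 (N-562, Belay, 927 m², €35,281.62):
Base rate for N-562 is 26%.
N-562 has an FTA preferential rate, but origin Belay is not Velune; base rate stands.
Duty = €35,281.62 × 26% = €9,173.22.
Total = €127,228.88 + €9,173.22 = €136,402.10.

€136,402.10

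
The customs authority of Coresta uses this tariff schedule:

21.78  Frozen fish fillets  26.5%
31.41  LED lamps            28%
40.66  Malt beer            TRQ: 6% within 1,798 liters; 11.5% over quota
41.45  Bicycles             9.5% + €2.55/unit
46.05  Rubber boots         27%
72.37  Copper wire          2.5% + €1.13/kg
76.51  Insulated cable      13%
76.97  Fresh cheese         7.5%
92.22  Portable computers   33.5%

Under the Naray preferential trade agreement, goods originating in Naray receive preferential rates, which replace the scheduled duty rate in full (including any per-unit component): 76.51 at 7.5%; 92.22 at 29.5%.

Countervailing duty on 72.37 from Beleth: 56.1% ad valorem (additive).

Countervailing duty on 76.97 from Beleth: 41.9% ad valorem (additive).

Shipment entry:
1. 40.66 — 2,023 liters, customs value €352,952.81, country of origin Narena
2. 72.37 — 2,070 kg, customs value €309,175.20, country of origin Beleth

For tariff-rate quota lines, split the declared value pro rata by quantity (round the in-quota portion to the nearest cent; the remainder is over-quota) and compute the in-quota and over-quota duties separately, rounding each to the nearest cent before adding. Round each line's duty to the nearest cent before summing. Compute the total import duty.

€206,852.00

Line 1 (40.66, Narena, 2,023 liters, €352,952.81):
Code 40.66 is under a tariff-rate quota (threshold 1,798 liters). In-quota: 1,798 liters at 6%; over-quota: 225 liters at 11.5%.
Pro-rata value split: in-quota = €352,952.81 × 1,798/2,023 = €313,697.06; over-quota = €352,952.81 − €313,697.06 = €39,255.75.
In-quota duty = €313,697.06 × 6% = €18,821.82. Over-quota duty = €39,255.75 × 11.5% = €4,514.41.
Line duty = €18,821.82 + €4,514.41 = €23,336.23.
Line 2 (72.37, Beleth, 2,070 kg, €309,175.20):
Base rate for 72.37 is 2.5% + €1.13/kg.
Additional duty on 72.37 from Beleth: +56.1%. Applied ad valorem rate: 2.5% + 56.1% = 58.6%.
Duty = €309,175.20 × 58.6% + 2,070 × €1.13 = €183,515.77.
Total = €23,336.23 + €183,515.77 = €206,852.00.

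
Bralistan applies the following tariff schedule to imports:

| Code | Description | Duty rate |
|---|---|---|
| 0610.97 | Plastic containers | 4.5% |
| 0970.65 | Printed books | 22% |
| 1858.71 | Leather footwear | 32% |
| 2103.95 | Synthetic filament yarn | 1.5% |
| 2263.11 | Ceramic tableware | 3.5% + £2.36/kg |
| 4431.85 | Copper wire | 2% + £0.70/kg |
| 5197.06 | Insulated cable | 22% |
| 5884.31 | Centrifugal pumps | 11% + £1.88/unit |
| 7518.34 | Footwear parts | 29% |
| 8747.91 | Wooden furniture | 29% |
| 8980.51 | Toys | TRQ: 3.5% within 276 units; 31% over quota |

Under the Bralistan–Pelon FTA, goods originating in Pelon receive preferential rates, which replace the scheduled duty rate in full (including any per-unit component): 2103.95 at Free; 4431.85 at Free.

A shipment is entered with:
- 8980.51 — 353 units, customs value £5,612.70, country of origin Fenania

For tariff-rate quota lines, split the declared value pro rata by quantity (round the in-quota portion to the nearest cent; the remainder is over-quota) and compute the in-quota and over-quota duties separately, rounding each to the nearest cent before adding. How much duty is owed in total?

£533.12

Line 1 (8980.51, Fenania, 353 units, £5,612.70):
Code 8980.51 is under a tariff-rate quota (threshold 276 units). In-quota: 276 units at 3.5%; over-quota: 77 units at 31%.
Pro-rata value split: in-quota = £5,612.70 × 276/353 = £4,388.40; over-quota = £5,612.70 − £4,388.40 = £1,224.30.
In-quota duty = £4,388.40 × 3.5% = £153.59. Over-quota duty = £1,224.30 × 31% = £379.53.
Line duty = £153.59 + £379.53 = £533.12.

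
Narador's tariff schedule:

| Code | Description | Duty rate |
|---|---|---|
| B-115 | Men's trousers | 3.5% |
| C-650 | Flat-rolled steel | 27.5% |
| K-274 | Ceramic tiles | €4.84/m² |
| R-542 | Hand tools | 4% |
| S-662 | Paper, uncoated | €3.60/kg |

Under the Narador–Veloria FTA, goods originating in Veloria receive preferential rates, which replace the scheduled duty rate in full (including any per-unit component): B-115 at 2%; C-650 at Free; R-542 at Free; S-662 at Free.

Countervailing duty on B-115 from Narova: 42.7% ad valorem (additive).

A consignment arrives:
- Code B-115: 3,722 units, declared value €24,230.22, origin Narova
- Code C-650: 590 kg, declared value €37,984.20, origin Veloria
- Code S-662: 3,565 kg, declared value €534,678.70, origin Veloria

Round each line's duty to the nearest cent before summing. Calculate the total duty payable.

€11,194.36

Line 1 (B-115, Narova, 3,722 units, €24,230.22):
Base rate for B-115 is 3.5%.
B-115 has an FTA preferential rate, but origin Narova is not Veloria; base rate stands.
Additional duty on B-115 from Narova: +42.7%. Applied ad valorem rate: 3.5% + 42.7% = 46.2%.
Duty = €24,230.22 × 46.2% = €11,194.36.
Line 2 (C-650, Veloria, 590 kg, €37,984.20):
Base rate for C-650 is 27.5%.
Origin Veloria qualifies under the Narador–Veloria agreement and C-650 is covered: preferential rate Free applies instead.
Duty = €37,984.20 × 0% = €0.00.
Line 3 (S-662, Veloria, 3,565 kg, €534,678.70):
Base rate for S-662 is €3.60/kg.
Origin Veloria qualifies under the Narador–Veloria agreement and S-662 is covered: preferential rate Free applies instead.
Duty = €534,678.70 × 0% = €0.00.
Total = €11,194.36 + €0.00 + €0.00 = €11,194.36.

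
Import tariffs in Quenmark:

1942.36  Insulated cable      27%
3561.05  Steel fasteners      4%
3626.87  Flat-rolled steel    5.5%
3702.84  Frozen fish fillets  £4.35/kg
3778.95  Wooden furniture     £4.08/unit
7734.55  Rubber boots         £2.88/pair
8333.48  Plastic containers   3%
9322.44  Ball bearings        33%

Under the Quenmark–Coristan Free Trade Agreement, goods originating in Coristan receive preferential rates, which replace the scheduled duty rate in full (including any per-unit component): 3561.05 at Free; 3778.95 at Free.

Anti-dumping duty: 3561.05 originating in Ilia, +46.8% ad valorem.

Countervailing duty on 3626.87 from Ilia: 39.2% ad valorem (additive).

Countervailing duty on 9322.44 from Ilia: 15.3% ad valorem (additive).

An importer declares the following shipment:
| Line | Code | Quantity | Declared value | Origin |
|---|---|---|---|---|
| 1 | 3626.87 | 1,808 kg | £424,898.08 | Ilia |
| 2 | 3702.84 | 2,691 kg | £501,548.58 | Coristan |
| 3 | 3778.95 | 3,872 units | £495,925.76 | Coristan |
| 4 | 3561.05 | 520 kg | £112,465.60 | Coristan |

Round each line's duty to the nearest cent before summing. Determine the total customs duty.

Line 1 (3626.87, Ilia, 1,808 kg, £424,898.08):
Base rate for 3626.87 is 5.5%.
Additional duty on 3626.87 from Ilia: +39.2%. Applied ad valorem rate: 5.5% + 39.2% = 44.7%.
Duty = £424,898.08 × 44.7% = £189,929.44.
Line 2 (3702.84, Coristan, 2,691 kg, £501,548.58):
Base rate for 3702.84 is £4.35/kg.
Origin Coristan is the FTA partner but 3702.84 is not on the preference list; base rate stands.
Duty = 2,691 × £4.35 = £11,705.85.
Line 3 (3778.95, Coristan, 3,872 units, £495,925.76):
Base rate for 3778.95 is £4.08/unit.
Origin Coristan qualifies under the Quenmark–Coristan agreement and 3778.95 is covered: preferential rate Free applies instead.
Duty = £495,925.76 × 0% = £0.00.
Line 4 (3561.05, Coristan, 520 kg, £112,465.60):
Base rate for 3561.05 is 4%.
Origin Coristan qualifies under the Quenmark–Coristan agreement and 3561.05 is covered: preferential rate Free applies instead.
The additional-duty order on 3561.05 targets Ilia, not Coristan; it does not apply.
Duty = £112,465.60 × 0% = £0.00.
Total = £189,929.44 + £11,705.85 + £0.00 + £0.00 = £201,635.29.

£201,635.29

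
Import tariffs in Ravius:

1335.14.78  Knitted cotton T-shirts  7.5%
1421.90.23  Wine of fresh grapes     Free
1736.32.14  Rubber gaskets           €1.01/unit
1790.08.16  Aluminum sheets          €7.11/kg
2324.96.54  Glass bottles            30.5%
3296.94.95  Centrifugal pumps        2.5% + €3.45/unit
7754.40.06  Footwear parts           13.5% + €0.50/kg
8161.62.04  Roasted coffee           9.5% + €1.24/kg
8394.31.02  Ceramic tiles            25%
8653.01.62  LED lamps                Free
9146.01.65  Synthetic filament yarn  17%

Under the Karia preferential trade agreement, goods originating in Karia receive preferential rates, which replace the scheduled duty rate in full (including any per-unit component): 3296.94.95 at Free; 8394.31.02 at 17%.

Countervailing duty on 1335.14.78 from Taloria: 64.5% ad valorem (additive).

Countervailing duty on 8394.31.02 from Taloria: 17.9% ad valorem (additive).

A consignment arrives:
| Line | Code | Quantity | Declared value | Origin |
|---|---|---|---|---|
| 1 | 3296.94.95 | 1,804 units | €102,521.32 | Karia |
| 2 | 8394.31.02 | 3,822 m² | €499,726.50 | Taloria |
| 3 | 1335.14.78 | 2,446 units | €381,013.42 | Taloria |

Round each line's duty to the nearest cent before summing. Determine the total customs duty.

Line 1 (3296.94.95, Karia, 1,804 units, €102,521.32):
Base rate for 3296.94.95 is 2.5% + €3.45/unit.
Origin Karia qualifies under the Ravius–Karia agreement and 3296.94.95 is covered: preferential rate Free applies instead.
Duty = €102,521.32 × 0% = €0.00.
Line 2 (8394.31.02, Taloria, 3,822 m², €499,726.50):
Base rate for 8394.31.02 is 25%.
8394.31.02 has an FTA preferential rate, but origin Taloria is not Karia; base rate stands.
Additional duty on 8394.31.02 from Taloria: +17.9%. Applied ad valorem rate: 25% + 17.9% = 42.9%.
Duty = €499,726.50 × 42.9% = €214,382.67.
Line 3 (1335.14.78, Taloria, 2,446 units, €381,013.42):
Base rate for 1335.14.78 is 7.5%.
Additional duty on 1335.14.78 from Taloria: +64.5%. Applied ad valorem rate: 7.5% + 64.5% = 72%.
Duty = €381,013.42 × 72% = €274,329.66.
Total = €0.00 + €214,382.67 + €274,329.66 = €488,712.33.

€488,712.33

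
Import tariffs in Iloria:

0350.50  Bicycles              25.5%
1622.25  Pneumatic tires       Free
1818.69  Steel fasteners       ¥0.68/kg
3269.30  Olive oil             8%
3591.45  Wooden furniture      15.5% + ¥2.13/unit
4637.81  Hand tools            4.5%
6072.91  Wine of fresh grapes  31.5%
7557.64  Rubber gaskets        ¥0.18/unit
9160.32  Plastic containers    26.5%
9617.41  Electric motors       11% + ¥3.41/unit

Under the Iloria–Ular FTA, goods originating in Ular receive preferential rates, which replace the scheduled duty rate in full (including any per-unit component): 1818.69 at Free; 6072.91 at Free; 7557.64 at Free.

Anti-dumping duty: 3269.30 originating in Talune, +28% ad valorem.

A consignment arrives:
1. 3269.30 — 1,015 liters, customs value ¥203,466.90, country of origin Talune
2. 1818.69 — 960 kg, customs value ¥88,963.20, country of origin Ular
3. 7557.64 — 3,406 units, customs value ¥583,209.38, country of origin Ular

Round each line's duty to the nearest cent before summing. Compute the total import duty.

Line 1 (3269.30, Talune, 1,015 liters, ¥203,466.90):
Base rate for 3269.30 is 8%.
Additional duty on 3269.30 from Talune: +28%. Applied ad valorem rate: 8% + 28% = 36%.
Duty = ¥203,466.90 × 36% = ¥73,248.08.
Line 2 (1818.69, Ular, 960 kg, ¥88,963.20):
Base rate for 1818.69 is ¥0.68/kg.
Origin Ular qualifies under the Iloria–Ular agreement and 1818.69 is covered: preferential rate Free applies instead.
Duty = ¥88,963.20 × 0% = ¥0.00.
Line 3 (7557.64, Ular, 3,406 units, ¥583,209.38):
Base rate for 7557.64 is ¥0.18/unit.
Origin Ular qualifies under the Iloria–Ular agreement and 7557.64 is covered: preferential rate Free applies instead.
Duty = ¥583,209.38 × 0% = ¥0.00.
Total = ¥73,248.08 + ¥0.00 + ¥0.00 = ¥73,248.08.

¥73,248.08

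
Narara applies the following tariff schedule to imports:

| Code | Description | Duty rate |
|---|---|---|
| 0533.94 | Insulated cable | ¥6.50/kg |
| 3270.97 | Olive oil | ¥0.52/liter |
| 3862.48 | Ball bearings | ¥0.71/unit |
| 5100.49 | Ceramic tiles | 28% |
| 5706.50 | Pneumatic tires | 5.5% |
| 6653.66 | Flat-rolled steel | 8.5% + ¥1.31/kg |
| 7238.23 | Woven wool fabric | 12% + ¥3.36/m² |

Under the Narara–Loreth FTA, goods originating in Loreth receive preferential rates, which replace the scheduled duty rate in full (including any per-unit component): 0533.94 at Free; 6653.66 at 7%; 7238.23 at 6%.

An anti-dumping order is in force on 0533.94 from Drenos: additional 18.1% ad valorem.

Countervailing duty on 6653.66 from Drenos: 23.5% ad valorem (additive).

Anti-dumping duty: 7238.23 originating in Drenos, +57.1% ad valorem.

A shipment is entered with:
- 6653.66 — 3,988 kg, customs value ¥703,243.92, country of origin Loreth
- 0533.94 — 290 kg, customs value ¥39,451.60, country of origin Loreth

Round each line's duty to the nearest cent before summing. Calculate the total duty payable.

Line 1 (6653.66, Loreth, 3,988 kg, ¥703,243.92):
Base rate for 6653.66 is 8.5% + ¥1.31/kg.
Origin Loreth qualifies under the Narara–Loreth agreement and 6653.66 is covered: preferential rate 7% applies instead.
The additional-duty order on 6653.66 targets Drenos, not Loreth; it does not apply.
Duty = ¥703,243.92 × 7% = ¥49,227.07.
Line 2 (0533.94, Loreth, 290 kg, ¥39,451.60):
Base rate for 0533.94 is ¥6.50/kg.
Origin Loreth qualifies under the Narara–Loreth agreement and 0533.94 is covered: preferential rate Free applies instead.
The additional-duty order on 0533.94 targets Drenos, not Loreth; it does not apply.
Duty = ¥39,451.60 × 0% = ¥0.00.
Total = ¥49,227.07 + ¥0.00 = ¥49,227.07.

¥49,227.07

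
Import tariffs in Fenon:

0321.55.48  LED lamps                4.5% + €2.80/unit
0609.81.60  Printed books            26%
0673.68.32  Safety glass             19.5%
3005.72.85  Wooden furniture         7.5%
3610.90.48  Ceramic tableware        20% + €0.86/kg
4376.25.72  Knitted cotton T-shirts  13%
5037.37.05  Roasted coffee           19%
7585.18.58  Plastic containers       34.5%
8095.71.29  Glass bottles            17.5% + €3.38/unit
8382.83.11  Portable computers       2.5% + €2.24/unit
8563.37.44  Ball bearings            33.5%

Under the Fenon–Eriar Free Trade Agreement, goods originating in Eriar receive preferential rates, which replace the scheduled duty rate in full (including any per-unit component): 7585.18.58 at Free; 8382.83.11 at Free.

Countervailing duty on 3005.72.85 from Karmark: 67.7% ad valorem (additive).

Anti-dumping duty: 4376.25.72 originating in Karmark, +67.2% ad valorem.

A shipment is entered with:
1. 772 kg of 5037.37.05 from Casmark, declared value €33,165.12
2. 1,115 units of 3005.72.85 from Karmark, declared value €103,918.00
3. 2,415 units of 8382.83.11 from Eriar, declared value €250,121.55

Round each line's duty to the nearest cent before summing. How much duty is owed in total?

€84,447.71

Line 1 (5037.37.05, Casmark, 772 kg, €33,165.12):
Base rate for 5037.37.05 is 19%.
Duty = €33,165.12 × 19% = €6,301.37.
Line 2 (3005.72.85, Karmark, 1,115 units, €103,918.00):
Base rate for 3005.72.85 is 7.5%.
Additional duty on 3005.72.85 from Karmark: +67.7%. Applied ad valorem rate: 7.5% + 67.7% = 75.2%.
Duty = €103,918.00 × 75.2% = €78,146.34.
Line 3 (8382.83.11, Eriar, 2,415 units, €250,121.55):
Base rate for 8382.83.11 is 2.5% + €2.24/unit.
Origin Eriar qualifies under the Fenon–Eriar agreement and 8382.83.11 is covered: preferential rate Free applies instead.
Duty = €250,121.55 × 0% = €0.00.
Total = €6,301.37 + €78,146.34 + €0.00 = €84,447.71.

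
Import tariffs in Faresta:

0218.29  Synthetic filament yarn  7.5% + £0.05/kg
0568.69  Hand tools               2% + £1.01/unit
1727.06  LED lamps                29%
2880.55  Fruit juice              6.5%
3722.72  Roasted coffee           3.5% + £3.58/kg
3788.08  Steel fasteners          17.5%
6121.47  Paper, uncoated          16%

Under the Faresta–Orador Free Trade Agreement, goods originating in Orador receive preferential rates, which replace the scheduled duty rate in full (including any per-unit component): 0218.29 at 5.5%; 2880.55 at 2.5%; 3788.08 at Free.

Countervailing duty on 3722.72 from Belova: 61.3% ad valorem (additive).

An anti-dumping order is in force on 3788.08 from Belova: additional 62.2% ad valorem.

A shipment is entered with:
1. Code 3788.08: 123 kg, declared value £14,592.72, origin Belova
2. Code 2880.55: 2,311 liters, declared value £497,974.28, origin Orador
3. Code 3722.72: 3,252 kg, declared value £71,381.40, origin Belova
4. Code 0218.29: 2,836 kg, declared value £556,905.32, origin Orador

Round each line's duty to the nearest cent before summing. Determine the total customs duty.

£112,606.86

Line 1 (3788.08, Belova, 123 kg, £14,592.72):
Base rate for 3788.08 is 17.5%.
3788.08 has an FTA preferential rate, but origin Belova is not Orador; base rate stands.
Additional duty on 3788.08 from Belova: +62.2%. Applied ad valorem rate: 17.5% + 62.2% = 79.7%.
Duty = £14,592.72 × 79.7% = £11,630.40.
Line 2 (2880.55, Orador, 2,311 liters, £497,974.28):
Base rate for 2880.55 is 6.5%.
Origin Orador qualifies under the Faresta–Orador agreement and 2880.55 is covered: preferential rate 2.5% applies instead.
Duty = £497,974.28 × 2.5% = £12,449.36.
Line 3 (3722.72, Belova, 3,252 kg, £71,381.40):
Base rate for 3722.72 is 3.5% + £3.58/kg.
Additional duty on 3722.72 from Belova: +61.3%. Applied ad valorem rate: 3.5% + 61.3% = 64.8%.
Duty = £71,381.40 × 64.8% + 3,252 × £3.58 = £57,897.31.
Line 4 (0218.29, Orador, 2,836 kg, £556,905.32):
Base rate for 0218.29 is 7.5% + £0.05/kg.
Origin Orador qualifies under the Faresta–Orador agreement and 0218.29 is covered: preferential rate 5.5% applies instead.
Duty = £556,905.32 × 5.5% = £30,629.79.
Total = £11,630.40 + £12,449.36 + £57,897.31 + £30,629.79 = £112,606.86.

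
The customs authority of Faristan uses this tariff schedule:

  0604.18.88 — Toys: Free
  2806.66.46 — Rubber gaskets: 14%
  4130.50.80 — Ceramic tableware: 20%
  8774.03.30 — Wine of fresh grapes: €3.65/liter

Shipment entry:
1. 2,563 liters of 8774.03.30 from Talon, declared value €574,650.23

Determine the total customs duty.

Line 1 (8774.03.30, Talon, 2,563 liters, €574,650.23):
Base rate for 8774.03.30 is €3.65/liter.
Duty = 2,563 × €3.65 = €9,354.95.

€9,354.95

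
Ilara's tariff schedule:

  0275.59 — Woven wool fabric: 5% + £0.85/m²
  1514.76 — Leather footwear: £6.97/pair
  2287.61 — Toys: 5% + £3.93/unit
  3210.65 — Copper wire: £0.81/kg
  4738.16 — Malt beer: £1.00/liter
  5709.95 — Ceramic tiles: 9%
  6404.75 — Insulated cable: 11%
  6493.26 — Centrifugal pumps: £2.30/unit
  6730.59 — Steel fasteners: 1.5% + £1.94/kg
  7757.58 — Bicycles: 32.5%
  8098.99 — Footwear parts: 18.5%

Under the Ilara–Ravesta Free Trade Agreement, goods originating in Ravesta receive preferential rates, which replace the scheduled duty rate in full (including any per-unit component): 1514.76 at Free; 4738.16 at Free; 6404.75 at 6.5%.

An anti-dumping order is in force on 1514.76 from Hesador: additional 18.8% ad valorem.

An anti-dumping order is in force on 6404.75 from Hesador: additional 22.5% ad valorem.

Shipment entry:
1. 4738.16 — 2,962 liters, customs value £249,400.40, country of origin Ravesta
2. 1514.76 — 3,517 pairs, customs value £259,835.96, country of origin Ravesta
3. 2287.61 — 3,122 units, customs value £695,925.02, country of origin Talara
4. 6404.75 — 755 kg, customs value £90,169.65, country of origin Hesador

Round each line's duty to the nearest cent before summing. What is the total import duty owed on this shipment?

Line 1 (4738.16, Ravesta, 2,962 liters, £249,400.40):
Base rate for 4738.16 is £1.00/liter.
Origin Ravesta qualifies under the Ilara–Ravesta agreement and 4738.16 is covered: preferential rate Free applies instead.
Duty = £249,400.40 × 0% = £0.00.
Line 2 (1514.76, Ravesta, 3,517 pairs, £259,835.96):
Base rate for 1514.76 is £6.97/pair.
Origin Ravesta qualifies under the Ilara–Ravesta agreement and 1514.76 is covered: preferential rate Free applies instead.
The additional-duty order on 1514.76 targets Hesador, not Ravesta; it does not apply.
Duty = £259,835.96 × 0% = £0.00.
Line 3 (2287.61, Talara, 3,122 units, £695,925.02):
Base rate for 2287.61 is 5% + £3.93/unit.
Duty = £695,925.02 × 5% + 3,122 × £3.93 = £47,065.71.
Line 4 (6404.75, Hesador, 755 kg, £90,169.65):
Base rate for 6404.75 is 11%.
6404.75 has an FTA preferential rate, but origin Hesador is not Ravesta; base rate stands.
Additional duty on 6404.75 from Hesador: +22.5%. Applied ad valorem rate: 11% + 22.5% = 33.5%.
Duty = £90,169.65 × 33.5% = £30,206.83.
Total = £0.00 + £0.00 + £47,065.71 + £30,206.83 = £77,272.54.

£77,272.54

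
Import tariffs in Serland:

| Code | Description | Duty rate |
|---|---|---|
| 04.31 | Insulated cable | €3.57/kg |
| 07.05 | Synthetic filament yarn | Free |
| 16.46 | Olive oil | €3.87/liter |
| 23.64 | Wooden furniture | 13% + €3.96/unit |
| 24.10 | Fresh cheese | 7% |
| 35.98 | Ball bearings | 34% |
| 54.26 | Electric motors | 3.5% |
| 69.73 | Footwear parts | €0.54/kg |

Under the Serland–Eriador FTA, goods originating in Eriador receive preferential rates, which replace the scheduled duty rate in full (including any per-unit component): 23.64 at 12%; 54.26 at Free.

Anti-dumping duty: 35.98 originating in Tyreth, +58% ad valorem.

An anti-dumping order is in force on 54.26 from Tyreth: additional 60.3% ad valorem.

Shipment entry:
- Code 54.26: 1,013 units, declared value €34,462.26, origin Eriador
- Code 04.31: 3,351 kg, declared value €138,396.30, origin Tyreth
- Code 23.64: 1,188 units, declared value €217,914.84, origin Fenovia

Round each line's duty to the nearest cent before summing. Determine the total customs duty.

€44,996.48

Line 1 (54.26, Eriador, 1,013 units, €34,462.26):
Base rate for 54.26 is 3.5%.
Origin Eriador qualifies under the Serland–Eriador agreement and 54.26 is covered: preferential rate Free applies instead.
The additional-duty order on 54.26 targets Tyreth, not Eriador; it does not apply.
Duty = €34,462.26 × 0% = €0.00.
Line 2 (04.31, Tyreth, 3,351 kg, €138,396.30):
Base rate for 04.31 is €3.57/kg.
Duty = 3,351 × €3.57 = €11,963.07.
Line 3 (23.64, Fenovia, 1,188 units, €217,914.84):
Base rate for 23.64 is 13% + €3.96/unit.
23.64 has an FTA preferential rate, but origin Fenovia is not Eriador; base rate stands.
Duty = €217,914.84 × 13% + 1,188 × €3.96 = €33,033.41.
Total = €0.00 + €11,963.07 + €33,033.41 = €44,996.48.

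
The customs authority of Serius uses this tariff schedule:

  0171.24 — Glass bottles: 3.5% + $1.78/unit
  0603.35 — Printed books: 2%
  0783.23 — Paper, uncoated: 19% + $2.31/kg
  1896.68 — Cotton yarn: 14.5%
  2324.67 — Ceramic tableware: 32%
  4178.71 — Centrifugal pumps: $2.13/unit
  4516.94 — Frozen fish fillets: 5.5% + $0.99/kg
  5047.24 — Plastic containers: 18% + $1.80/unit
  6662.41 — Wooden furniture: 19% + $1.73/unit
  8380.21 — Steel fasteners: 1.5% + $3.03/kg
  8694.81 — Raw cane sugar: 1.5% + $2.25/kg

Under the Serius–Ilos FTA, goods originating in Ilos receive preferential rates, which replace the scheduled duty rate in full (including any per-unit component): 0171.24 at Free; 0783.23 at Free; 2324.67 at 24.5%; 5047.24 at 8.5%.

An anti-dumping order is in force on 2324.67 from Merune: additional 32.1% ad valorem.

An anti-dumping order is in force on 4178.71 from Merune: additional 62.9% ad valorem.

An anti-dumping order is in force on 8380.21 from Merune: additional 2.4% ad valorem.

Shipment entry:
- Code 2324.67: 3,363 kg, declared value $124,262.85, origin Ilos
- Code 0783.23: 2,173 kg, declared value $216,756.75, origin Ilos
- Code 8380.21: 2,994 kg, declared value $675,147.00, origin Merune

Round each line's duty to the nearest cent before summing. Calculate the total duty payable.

$65,846.95

Line 1 (2324.67, Ilos, 3,363 kg, $124,262.85):
Base rate for 2324.67 is 32%.
Origin Ilos qualifies under the Serius–Ilos agreement and 2324.67 is covered: preferential rate 24.5% applies instead.
The additional-duty order on 2324.67 targets Merune, not Ilos; it does not apply.
Duty = $124,262.85 × 24.5% = $30,444.40.
Line 2 (0783.23, Ilos, 2,173 kg, $216,756.75):
Base rate for 0783.23 is 19% + $2.31/kg.
Origin Ilos qualifies under the Serius–Ilos agreement and 0783.23 is covered: preferential rate Free applies instead.
Duty = $216,756.75 × 0% = $0.00.
Line 3 (8380.21, Merune, 2,994 kg, $675,147.00):
Base rate for 8380.21 is 1.5% + $3.03/kg.
Additional duty on 8380.21 from Merune: +2.4%. Applied ad valorem rate: 1.5% + 2.4% = 3.9%.
Duty = $675,147.00 × 3.9% + 2,994 × $3.03 = $35,402.55.
Total = $30,444.40 + $0.00 + $35,402.55 = $65,846.95.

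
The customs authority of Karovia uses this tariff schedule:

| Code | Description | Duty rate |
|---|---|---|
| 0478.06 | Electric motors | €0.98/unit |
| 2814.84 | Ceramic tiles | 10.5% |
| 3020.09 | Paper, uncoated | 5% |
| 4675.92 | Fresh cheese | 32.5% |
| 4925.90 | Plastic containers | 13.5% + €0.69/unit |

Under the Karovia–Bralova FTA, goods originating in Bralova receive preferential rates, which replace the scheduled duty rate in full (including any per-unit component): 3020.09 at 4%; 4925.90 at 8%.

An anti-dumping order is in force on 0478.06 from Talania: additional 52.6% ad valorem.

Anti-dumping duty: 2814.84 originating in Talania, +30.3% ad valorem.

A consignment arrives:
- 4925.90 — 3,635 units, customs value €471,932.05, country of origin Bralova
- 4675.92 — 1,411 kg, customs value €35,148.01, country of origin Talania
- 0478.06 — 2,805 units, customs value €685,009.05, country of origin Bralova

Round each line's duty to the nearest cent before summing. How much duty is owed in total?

Line 1 (4925.90, Bralova, 3,635 units, €471,932.05):
Base rate for 4925.90 is 13.5% + €0.69/unit.
Origin Bralova qualifies under the Karovia–Bralova agreement and 4925.90 is covered: preferential rate 8% applies instead.
Duty = €471,932.05 × 8% = €37,754.56.
Line 2 (4675.92, Talania, 1,411 kg, €35,148.01):
Base rate for 4675.92 is 32.5%.
Duty = €35,148.01 × 32.5% = €11,423.10.
Line 3 (0478.06, Bralova, 2,805 units, €685,009.05):
Base rate for 0478.06 is €0.98/unit.
Origin Bralova is the FTA partner but 0478.06 is not on the preference list; base rate stands.
The additional-duty order on 0478.06 targets Talania, not Bralova; it does not apply.
Duty = 2,805 × €0.98 = €2,748.90.
Total = €37,754.56 + €11,423.10 + €2,748.90 = €51,926.56.

€51,926.56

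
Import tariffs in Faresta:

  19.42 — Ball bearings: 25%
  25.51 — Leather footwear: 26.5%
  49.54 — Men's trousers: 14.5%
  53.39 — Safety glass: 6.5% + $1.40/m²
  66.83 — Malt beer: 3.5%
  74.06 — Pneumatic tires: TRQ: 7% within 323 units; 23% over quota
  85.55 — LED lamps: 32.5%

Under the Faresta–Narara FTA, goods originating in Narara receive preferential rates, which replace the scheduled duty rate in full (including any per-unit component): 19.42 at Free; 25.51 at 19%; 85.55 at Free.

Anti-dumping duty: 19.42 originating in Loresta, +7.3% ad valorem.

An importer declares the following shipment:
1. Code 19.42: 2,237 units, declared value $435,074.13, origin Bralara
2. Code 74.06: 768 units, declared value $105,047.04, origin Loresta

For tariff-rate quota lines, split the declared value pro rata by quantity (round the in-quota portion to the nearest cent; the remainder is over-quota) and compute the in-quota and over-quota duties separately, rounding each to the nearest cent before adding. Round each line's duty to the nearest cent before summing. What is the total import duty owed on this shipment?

$125,860.56

Line 1 (19.42, Bralara, 2,237 units, $435,074.13):
Base rate for 19.42 is 25%.
19.42 has an FTA preferential rate, but origin Bralara is not Narara; base rate stands.
The additional-duty order on 19.42 targets Loresta, not Bralara; it does not apply.
Duty = $435,074.13 × 25% = $108,768.53.
Line 2 (74.06, Loresta, 768 units, $105,047.04):
Code 74.06 is under a tariff-rate quota (threshold 323 units). In-quota: 323 units at 7%; over-quota: 445 units at 23%.
Pro-rata value split: in-quota = $105,047.04 × 323/768 = $44,179.94; over-quota = $105,047.04 − $44,179.94 = $60,867.10.
In-quota duty = $44,179.94 × 7% = $3,092.60. Over-quota duty = $60,867.10 × 23% = $13,999.43.
Line duty = $3,092.60 + $13,999.43 = $17,092.03.
Total = $108,768.53 + $17,092.03 = $125,860.56.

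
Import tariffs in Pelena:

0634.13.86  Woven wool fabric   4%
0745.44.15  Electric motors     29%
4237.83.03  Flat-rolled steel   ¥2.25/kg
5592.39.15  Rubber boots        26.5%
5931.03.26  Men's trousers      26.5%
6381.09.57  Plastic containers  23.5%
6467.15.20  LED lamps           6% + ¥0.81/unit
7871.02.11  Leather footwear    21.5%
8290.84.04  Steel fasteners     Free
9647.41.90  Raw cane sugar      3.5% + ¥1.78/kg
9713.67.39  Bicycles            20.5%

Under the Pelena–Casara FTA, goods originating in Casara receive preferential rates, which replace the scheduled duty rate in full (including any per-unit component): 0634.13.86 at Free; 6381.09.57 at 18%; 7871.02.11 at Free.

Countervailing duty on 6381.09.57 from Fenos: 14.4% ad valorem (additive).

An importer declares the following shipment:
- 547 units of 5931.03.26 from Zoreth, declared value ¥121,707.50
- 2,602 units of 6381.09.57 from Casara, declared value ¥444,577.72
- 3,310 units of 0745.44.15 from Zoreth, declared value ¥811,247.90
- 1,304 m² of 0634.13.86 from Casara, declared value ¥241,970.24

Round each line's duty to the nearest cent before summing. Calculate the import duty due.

¥347,538.37

Line 1 (5931.03.26, Zoreth, 547 units, ¥121,707.50):
Base rate for 5931.03.26 is 26.5%.
Duty = ¥121,707.50 × 26.5% = ¥32,252.49.
Line 2 (6381.09.57, Casara, 2,602 units, ¥444,577.72):
Base rate for 6381.09.57 is 23.5%.
Origin Casara qualifies under the Pelena–Casara agreement and 6381.09.57 is covered: preferential rate 18% applies instead.
The additional-duty order on 6381.09.57 targets Fenos, not Casara; it does not apply.
Duty = ¥444,577.72 × 18% = ¥80,023.99.
Line 3 (0745.44.15, Zoreth, 3,310 units, ¥811,247.90):
Base rate for 0745.44.15 is 29%.
Duty = ¥811,247.90 × 29% = ¥235,261.89.
Line 4 (0634.13.86, Casara, 1,304 m², ¥241,970.24):
Base rate for 0634.13.86 is 4%.
Origin Casara qualifies under the Pelena–Casara agreement and 0634.13.86 is covered: preferential rate Free applies instead.
Duty = ¥241,970.24 × 0% = ¥0.00.
Total = ¥32,252.49 + ¥80,023.99 + ¥235,261.89 + ¥0.00 = ¥347,538.37.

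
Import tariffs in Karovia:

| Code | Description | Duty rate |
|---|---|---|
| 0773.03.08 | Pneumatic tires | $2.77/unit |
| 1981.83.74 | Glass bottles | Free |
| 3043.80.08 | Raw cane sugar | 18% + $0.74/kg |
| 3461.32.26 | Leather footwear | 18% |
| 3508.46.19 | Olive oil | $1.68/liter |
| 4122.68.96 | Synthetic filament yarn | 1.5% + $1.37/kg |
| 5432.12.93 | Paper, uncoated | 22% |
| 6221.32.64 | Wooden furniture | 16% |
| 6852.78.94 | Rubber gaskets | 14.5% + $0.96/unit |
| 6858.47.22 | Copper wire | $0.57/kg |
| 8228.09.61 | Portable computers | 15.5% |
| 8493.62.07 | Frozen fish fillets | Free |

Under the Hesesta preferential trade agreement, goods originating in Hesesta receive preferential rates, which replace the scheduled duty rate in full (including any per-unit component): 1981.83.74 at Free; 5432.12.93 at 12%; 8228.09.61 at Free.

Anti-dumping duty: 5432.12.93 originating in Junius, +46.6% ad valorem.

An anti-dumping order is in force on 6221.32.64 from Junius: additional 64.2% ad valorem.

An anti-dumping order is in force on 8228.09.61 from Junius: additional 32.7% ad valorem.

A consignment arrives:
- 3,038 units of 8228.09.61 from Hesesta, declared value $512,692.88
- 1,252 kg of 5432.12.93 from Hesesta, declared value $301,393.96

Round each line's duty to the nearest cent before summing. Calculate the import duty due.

Line 1 (8228.09.61, Hesesta, 3,038 units, $512,692.88):
Base rate for 8228.09.61 is 15.5%.
Origin Hesesta qualifies under the Karovia–Hesesta agreement and 8228.09.61 is covered: preferential rate Free applies instead.
The additional-duty order on 8228.09.61 targets Junius, not Hesesta; it does not apply.
Duty = $512,692.88 × 0% = $0.00.
Line 2 (5432.12.93, Hesesta, 1,252 kg, $301,393.96):
Base rate for 5432.12.93 is 22%.
Origin Hesesta qualifies under the Karovia–Hesesta agreement and 5432.12.93 is covered: preferential rate 12% applies instead.
The additional-duty order on 5432.12.93 targets Junius, not Hesesta; it does not apply.
Duty = $301,393.96 × 12% = $36,167.28.
Total = $0.00 + $36,167.28 = $36,167.28.

$36,167.28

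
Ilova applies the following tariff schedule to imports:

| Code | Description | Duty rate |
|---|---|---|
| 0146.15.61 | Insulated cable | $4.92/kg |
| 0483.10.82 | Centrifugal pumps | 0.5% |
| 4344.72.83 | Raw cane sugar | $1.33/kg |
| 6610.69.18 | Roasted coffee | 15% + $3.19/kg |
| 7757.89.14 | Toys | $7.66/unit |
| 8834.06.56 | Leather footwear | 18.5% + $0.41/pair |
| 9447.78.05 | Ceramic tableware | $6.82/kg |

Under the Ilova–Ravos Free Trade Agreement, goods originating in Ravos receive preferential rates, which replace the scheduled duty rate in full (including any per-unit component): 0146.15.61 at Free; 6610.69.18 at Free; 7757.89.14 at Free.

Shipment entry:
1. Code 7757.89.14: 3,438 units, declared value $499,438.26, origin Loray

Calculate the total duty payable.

Line 1 (7757.89.14, Loray, 3,438 units, $499,438.26):
Base rate for 7757.89.14 is $7.66/unit.
7757.89.14 has an FTA preferential rate, but origin Loray is not Ravos; base rate stands.
Duty = 3,438 × $7.66 = $26,335.08.

$26,335.08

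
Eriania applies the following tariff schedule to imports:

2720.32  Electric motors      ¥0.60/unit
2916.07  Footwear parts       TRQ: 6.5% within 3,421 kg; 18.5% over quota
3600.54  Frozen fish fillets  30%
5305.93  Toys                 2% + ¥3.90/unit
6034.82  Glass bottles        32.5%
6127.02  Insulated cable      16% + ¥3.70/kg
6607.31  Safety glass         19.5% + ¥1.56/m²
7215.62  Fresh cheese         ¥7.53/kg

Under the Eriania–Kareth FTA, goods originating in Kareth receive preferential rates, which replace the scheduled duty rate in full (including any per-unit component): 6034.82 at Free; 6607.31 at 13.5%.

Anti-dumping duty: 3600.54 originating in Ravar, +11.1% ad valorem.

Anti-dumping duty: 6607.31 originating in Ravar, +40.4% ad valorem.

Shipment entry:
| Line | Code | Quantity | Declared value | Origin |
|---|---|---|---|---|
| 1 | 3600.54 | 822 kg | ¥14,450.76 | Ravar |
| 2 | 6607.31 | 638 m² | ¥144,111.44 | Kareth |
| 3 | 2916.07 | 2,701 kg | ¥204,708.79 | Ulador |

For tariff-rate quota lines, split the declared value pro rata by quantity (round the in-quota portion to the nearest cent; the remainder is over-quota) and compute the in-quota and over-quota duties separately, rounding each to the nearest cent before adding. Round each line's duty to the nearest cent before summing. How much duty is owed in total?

¥38,700.37

Line 1 (3600.54, Ravar, 822 kg, ¥14,450.76):
Base rate for 3600.54 is 30%.
Additional duty on 3600.54 from Ravar: +11.1%. Applied ad valorem rate: 30% + 11.1% = 41.1%.
Duty = ¥14,450.76 × 41.1% = ¥5,939.26.
Line 2 (6607.31, Kareth, 638 m², ¥144,111.44):
Base rate for 6607.31 is 19.5% + ¥1.56/m².
Origin Kareth qualifies under the Eriania–Kareth agreement and 6607.31 is covered: preferential rate 13.5% applies instead.
The additional-duty order on 6607.31 targets Ravar, not Kareth; it does not apply.
Duty = ¥144,111.44 × 13.5% = ¥19,455.04.
Line 3 (2916.07, Ulador, 2,701 kg, ¥204,708.79):
Code 2916.07 is under a tariff-rate quota (threshold 3,421 kg). Quantity 2,701 kg is within the quota, so the in-quota rate 6.5% applies to the full value.
Duty = ¥204,708.79 × 6.5% = ¥13,306.07.
Total = ¥5,939.26 + ¥19,455.04 + ¥13,306.07 = ¥38,700.37.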